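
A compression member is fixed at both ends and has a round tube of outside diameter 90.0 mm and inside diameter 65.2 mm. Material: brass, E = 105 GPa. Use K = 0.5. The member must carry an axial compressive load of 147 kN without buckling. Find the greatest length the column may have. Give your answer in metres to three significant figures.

d_o = 90.0 mm, d_i = 65.2 mm
I = π(d_o⁴ − d_i⁴)/64 = π(90.0⁴ − 65.20⁴)/64 = 2.334×10^6 mm⁴
I = 2.334×10^-6 m⁴
At the buckling limit P_cr = P = 1.470×10^5 N
From P_cr = π²EI/(K·L)²:  L = (1/K)·√(π²EI/P_cr) = (1/0.5)·√(π²×1.05×10^11×2.334×10^-6/1.470×10^5)
L = 8.11 m

L_max ≈ 8.11 m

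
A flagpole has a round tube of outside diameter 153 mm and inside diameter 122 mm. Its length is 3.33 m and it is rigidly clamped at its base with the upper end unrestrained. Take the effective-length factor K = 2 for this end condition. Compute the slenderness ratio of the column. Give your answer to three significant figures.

d_o = 153 mm, d_i = 122 mm
I = π(d_o⁴ − d_i⁴)/64 = π(153⁴ − 122.0⁴)/64 = 1.602×10^7 mm⁴
A = 6.696×10^3 mm²;  r_min = √(I/A) = √(1.602×10^7/6.696×10^3) = 48.92 mm
L_e = K·L = 2 × 3.33 m = 6.660 m = 6660.0 mm
λ = L_e / r_min = 6660.0 / 48.92 = 136

λ ≈ 136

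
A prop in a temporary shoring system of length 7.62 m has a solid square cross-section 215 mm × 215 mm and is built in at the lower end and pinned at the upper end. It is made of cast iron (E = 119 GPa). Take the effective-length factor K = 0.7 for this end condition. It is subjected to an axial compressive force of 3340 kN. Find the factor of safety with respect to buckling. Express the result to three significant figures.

I = a⁴/12 = 215⁴/12 = 1.781×10^8 mm⁴
I = 1.781×10^8 mm⁴ = 1.781×10^-4 m⁴
Effective length L_e = K·L = 0.7 × 7.62 = 5.334 m
P_cr = π²EI / L_e² = π² × 119×10⁹ × 1.781×10^-4 / 5.334² = 7.350×10^6 N
Factor of safety n = P_cr / P = 7350.4 / 3340 = 2.20

n ≈ 2.20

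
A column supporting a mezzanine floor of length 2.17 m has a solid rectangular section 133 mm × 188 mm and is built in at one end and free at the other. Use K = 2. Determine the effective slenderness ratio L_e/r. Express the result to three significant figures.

Buckling occurs about the weak axis: I_min = h·b³/12 with b = 133 mm (the shorter side).
I_min = 188×133³/12 = 3.686×10^7 mm⁴
A = 2.500×10^4 mm²;  r_min = √(I/A) = √(3.686×10^7/2.500×10^4) = 38.39 mm
L_e = K·L = 2 × 2.17 m = 4.340 m = 4340.0 mm
λ = L_e / r_min = 4340.0 / 38.39 = 113

λ ≈ 113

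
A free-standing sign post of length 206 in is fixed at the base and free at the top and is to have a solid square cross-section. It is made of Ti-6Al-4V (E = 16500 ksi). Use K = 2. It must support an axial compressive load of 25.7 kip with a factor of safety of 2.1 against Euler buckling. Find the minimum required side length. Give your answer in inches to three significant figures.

a ≈ 5.10 in

Required P_cr = n·P = 2.1 × 25.7 = 53.97 kip
L_e = K·L = 2 × 206 = 412.0 in
Required I = P_cr·L_e²/(π²E) = 5.397×10^4 × 412.0² / (π² × 1.65×10^7) = 56.26 in⁴
Solid square: I = a⁴/12  ⇒  a = (12I)^(1/4) = (12×56.26)^(1/4) = 5.10 in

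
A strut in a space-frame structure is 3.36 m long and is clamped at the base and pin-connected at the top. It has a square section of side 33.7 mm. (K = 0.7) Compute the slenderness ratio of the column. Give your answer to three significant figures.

For a square r = a/√12 = 33.7/√12 = 9.728 mm
L_e = K·L = 0.7 × 3.36 m = 2.352 m = 2352.0 mm
λ = L_e / r_min = 2352.0 / 9.728 = 242

λ ≈ 242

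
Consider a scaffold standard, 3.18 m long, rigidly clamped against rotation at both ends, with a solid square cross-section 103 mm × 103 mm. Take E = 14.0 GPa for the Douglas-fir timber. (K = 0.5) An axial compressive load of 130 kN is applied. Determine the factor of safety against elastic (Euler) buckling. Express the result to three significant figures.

n ≈ 3.94

I = a⁴/12 = 103⁴/12 = 9.379×10^6 mm⁴
I = 9.379×10^6 mm⁴ = 9.379×10^-6 m⁴
Effective length L_e = K·L = 0.5 × 3.18 = 1.590 m
P_cr = π²EI / L_e² = π² × 14.0×10⁹ × 9.379×10^-6 / 1.590² = 5.126×10^5 N
Factor of safety n = P_cr / P = 512.63 / 130 = 3.94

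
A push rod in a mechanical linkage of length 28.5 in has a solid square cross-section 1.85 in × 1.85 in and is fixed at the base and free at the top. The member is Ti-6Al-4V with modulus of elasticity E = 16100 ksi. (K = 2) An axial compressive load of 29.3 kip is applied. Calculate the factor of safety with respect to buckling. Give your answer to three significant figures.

n ≈ 1.63

I = a⁴/12 = 1.85⁴/12 = 0.9761 in⁴
Effective length L_e = K·L = 2 × 28.5 = 57.00 in
P_cr = π²EI / L_e² = π² × 16100×10³ × 0.9761 / 57.00² = 4.774×10^4 lb
Factor of safety n = P_cr / P = 47.740 / 29.3 = 1.63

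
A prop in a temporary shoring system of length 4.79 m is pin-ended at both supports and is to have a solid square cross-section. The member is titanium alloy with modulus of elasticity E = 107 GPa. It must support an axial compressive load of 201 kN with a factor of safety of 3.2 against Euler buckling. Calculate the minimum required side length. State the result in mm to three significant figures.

a ≈ 114 mm

Required P_cr = n·P = 3.2 × 201 = 643.2 kN
L_e = K·L = 1 × 4.79 = 4.790 m
Required I = P_cr·L_e²/(π²E) = 6.432×10^5 × 4.790² / (π² × 1.07×10^11) = 1.397×10^-5 m⁴
I_req = 1.397×10^7 mm⁴
Solid square: I = a⁴/12  ⇒  a = (12I)^(1/4) = (12×1.397×10^7)^(1/4) = 114 mm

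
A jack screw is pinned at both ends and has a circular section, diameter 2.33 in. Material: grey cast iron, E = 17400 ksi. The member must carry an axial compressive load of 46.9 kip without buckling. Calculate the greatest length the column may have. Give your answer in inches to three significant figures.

I = πd⁴/64 = π×2.33⁴/64 = 1.447 in⁴
At the buckling limit P_cr = P = 4.690×10^4 lb
From P_cr = π²EI/(K·L)²:  L = (1/K)·√(π²EI/P_cr) = (1/1)·√(π²×1.74×10^7×1.447/4.690×10^4)
L = 72.8 in

L_max ≈ 72.8 in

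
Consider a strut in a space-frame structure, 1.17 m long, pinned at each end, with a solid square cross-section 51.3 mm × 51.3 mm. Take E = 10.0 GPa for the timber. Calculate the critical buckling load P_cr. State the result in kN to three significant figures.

P_cr ≈ 41.6 kN

I = a⁴/12 = 51.3⁴/12 = 5.771×10^5 mm⁴
I = 5.771×10^5 mm⁴ = 5.771×10^-7 m⁴
Effective length L_e = K·L = 1 × 1.17 = 1.170 m
P_cr = π²EI / L_e² = π² × 10.0×10⁹ × 5.771×10^-7 / 1.170² = 4.161×10^4 N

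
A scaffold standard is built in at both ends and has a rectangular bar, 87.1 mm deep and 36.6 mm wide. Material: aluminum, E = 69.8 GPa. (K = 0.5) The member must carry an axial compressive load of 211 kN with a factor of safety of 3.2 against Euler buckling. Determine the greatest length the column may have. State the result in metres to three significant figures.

L_max ≈ 1.21 m

Buckling occurs about the weak axis: I_min = h·b³/12 with b = 36.6 mm (the shorter side).
I_min = 87.1×36.6³/12 = 3.559×10^5 mm⁴
I = 3.559×10^-7 m⁴
Required critical load P_cr = n·P = 3.2 × 211 = 675.2 kN = 6.752×10^5 N
From P_cr = π²EI/(K·L)²:  L = (1/K)·√(π²EI/P_cr) = (1/0.5)·√(π²×6.98×10^10×3.559×10^-7/6.752×10^5)
L = 1.21 m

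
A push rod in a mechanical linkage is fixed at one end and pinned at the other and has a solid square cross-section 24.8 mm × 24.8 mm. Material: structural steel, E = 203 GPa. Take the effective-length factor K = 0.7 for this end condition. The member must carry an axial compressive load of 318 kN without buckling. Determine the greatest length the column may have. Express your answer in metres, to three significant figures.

L_max ≈ 0.637 m

I = a⁴/12 = 24.8⁴/12 = 3.152×10^4 mm⁴
I = 3.152×10^-8 m⁴
At the buckling limit P_cr = P = 3.180×10^5 N
From P_cr = π²EI/(K·L)²:  L = (1/K)·√(π²EI/P_cr) = (1/0.7)·√(π²×2.03×10^11×3.152×10^-8/3.180×10^5)
L = 0.637 m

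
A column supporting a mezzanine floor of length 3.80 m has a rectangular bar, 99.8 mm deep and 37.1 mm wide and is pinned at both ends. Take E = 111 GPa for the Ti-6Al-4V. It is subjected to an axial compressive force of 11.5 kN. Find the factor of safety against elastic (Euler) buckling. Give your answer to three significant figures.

n ≈ 2.80

Buckling occurs about the weak axis: I_min = h·b³/12 with b = 37.1 mm (the shorter side).
I_min = 99.8×37.1³/12 = 4.247×10^5 mm⁴
I = 4.247×10^5 mm⁴ = 4.247×10^-7 m⁴
Effective length L_e = K·L = 1 × 3.80 = 3.800 m
P_cr = π²EI / L_e² = π² × 111×10⁹ × 4.247×10^-7 / 3.800² = 3.222×10^4 N
Factor of safety n = P_cr / P = 32.220 / 11.5 = 2.80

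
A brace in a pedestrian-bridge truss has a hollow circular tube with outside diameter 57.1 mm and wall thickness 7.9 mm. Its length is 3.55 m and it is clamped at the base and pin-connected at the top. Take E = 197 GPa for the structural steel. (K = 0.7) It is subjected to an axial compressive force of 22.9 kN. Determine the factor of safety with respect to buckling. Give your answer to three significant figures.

n ≈ 5.21

Inner diameter d_i = 57.1 − 2×7.9 = 41.30 mm
I = π(d_o⁴ − d_i⁴)/64 = π(57.1⁴ − 41.30⁴)/64 = 3.790×10^5 mm⁴
I = 3.790×10^5 mm⁴ = 3.790×10^-7 m⁴
Effective length L_e = K·L = 0.7 × 3.55 = 2.485 m
P_cr = π²EI / L_e² = π² × 197×10⁹ × 3.790×10^-7 / 2.485² = 1.193×10^5 N
Factor of safety n = P_cr / P = 119.33 / 22.9 = 5.21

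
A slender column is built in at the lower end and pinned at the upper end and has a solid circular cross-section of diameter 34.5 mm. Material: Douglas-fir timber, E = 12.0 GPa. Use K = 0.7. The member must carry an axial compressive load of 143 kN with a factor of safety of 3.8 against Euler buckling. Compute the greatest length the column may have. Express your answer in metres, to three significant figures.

I = πd⁴/64 = π×34.5⁴/64 = 6.954×10^4 mm⁴
I = 6.954×10^-8 m⁴
Required critical load P_cr = n·P = 3.8 × 143 = 543.4 kN = 5.434×10^5 N
From P_cr = π²EI/(K·L)²:  L = (1/K)·√(π²EI/P_cr) = (1/0.7)·√(π²×1.20×10^10×6.954×10^-8/5.434×10^5)
L = 0.176 m

L_max ≈ 0.176 m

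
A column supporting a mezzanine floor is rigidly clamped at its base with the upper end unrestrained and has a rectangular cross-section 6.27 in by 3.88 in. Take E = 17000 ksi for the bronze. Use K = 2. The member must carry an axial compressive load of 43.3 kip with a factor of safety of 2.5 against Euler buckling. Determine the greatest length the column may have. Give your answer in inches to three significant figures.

Buckling occurs about the weak axis: I_min = h·b³/12 with b = 3.88 in (the shorter side).
I_min = 6.27×3.88³/12 = 30.52 in⁴
Required critical load P_cr = n·P = 2.5 × 43.3 = 108.2 kip = 1.082×10^5 lb
From P_cr = π²EI/(K·L)²:  L = (1/K)·√(π²EI/P_cr) = (1/2)·√(π²×1.70×10^7×30.52/1.082×10^5)
L = 109 in

L_max ≈ 109 in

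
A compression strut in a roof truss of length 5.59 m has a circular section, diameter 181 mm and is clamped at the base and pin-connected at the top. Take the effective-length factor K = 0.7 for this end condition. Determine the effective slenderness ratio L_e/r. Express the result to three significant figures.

I = πd⁴/64 = π×181⁴/64 = 5.268×10^7 mm⁴
A = 2.573×10^4 mm²;  r_min = √(I/A) = √(5.268×10^7/2.573×10^4) = 45.25 mm
L_e = K·L = 0.7 × 5.59 m = 3.913 m = 3913.0 mm
λ = L_e / r_min = 3913.0 / 45.25 = 86.5

λ ≈ 86.5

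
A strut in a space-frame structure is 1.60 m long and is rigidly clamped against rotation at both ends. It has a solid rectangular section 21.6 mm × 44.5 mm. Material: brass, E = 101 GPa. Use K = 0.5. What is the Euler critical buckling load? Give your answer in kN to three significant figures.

Buckling occurs about the weak axis: I_min = h·b³/12 with b = 21.6 mm (the shorter side).
I_min = 44.5×21.6³/12 = 3.737×10^4 mm⁴
I = 3.737×10^4 mm⁴ = 3.737×10^-8 m⁴
Effective length L_e = K·L = 0.5 × 1.60 = 0.8000 m
P_cr = π²EI / L_e² = π² × 101×10⁹ × 3.737×10^-8 / 0.8000² = 5.821×10^4 N

P_cr ≈ 58.2 kN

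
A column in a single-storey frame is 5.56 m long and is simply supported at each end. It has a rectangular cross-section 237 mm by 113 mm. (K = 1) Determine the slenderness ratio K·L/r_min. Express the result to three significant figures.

λ ≈ 170

Buckling occurs about the weak axis: I_min = h·b³/12 with b = 113 mm (the shorter side).
I_min = 237×113³/12 = 2.850×10^7 mm⁴
A = 2.678×10^4 mm²;  r_min = √(I/A) = √(2.850×10^7/2.678×10^4) = 32.62 mm
L_e = K·L = 1 × 5.56 m = 5.560 m = 5560.0 mm
λ = L_e / r_min = 5560.0 / 32.62 = 170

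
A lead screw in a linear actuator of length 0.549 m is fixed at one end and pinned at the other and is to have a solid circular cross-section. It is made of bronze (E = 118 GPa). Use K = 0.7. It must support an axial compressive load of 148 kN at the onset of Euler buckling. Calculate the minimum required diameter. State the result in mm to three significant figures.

L_e = K·L = 0.7 × 0.549 = 0.3843 m
Required I = P_cr·L_e²/(π²E) = 1.480×10^5 × 0.3843² / (π² × 1.18×10^11) = 1.877×10^-8 m⁴
I_req = 1.877×10^4 mm⁴
Solid circle: I = πd⁴/64  ⇒  d = (64I/π)^(1/4) = (64×1.877×10^4/π)^(1/4) = 24.9 mm

d ≈ 24.9 mm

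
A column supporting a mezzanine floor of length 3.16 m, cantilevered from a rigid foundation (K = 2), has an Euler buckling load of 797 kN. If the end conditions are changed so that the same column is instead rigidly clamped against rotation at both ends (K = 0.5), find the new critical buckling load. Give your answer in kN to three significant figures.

P_cr ≈ 12800 kN

P_cr ∝ 1/K², so P_cr,new = P_cr,old × (K_old/K_new)² = 797 × (2/0.5)²
= 797 × 16.00 = 12800 kN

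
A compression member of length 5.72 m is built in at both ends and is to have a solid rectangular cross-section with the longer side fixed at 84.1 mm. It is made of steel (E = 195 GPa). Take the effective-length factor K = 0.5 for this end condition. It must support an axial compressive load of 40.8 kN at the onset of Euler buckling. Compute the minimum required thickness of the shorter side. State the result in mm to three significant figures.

L_e = K·L = 0.5 × 5.72 = 2.860 m
Required I = P_cr·L_e²/(π²E) = 4.080×10^4 × 2.860² / (π² × 1.95×10^11) = 1.734×10^-7 m⁴
I_req = 1.734×10^5 mm⁴
Rectangle, weak axis: I_min = h·b³/12 with h = 84.1 mm fixed  ⇒  b = (12I/h)^(1/3) = 29.1 mm

b ≈ 29.1 mm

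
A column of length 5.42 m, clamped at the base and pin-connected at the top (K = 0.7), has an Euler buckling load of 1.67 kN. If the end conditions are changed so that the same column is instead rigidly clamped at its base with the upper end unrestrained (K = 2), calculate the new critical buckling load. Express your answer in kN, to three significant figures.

P_cr ∝ 1/K², so P_cr,new = P_cr,old × (K_old/K_new)² = 1.67 × (0.7/2)²
= 1.67 × 0.1225 = 0.205 kN

P_cr ≈ 0.205 kN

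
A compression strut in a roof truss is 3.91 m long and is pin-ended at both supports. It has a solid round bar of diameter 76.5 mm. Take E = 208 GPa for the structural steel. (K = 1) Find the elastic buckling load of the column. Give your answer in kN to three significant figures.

I = πd⁴/64 = π×76.5⁴/64 = 1.681×10^6 mm⁴
I = 1.681×10^6 mm⁴ = 1.681×10^-6 m⁴
Effective length L_e = K·L = 1 × 3.91 = 3.910 m
P_cr = π²EI / L_e² = π² × 208×10⁹ × 1.681×10^-6 / 3.910² = 2.257×10^5 N

P_cr ≈ 226 kN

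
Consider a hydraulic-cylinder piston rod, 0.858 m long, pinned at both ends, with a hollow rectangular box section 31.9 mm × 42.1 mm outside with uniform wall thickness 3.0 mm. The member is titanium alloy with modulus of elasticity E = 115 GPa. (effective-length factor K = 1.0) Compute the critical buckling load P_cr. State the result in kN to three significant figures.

Inner dimensions: h_i = 42.1 − 2×3.0 = 36.10 mm, b_i = 31.9 − 2×3.0 = 25.90 mm
Weak-axis I_min = (h_o·b_o³ − h_i·b_i³)/12 with b_o = 31.9, b_i = 25.90 mm (shorter outer/inner sides).
I_min = (42.1×31.9³ − 36.10×25.90³)/12 = 6.162×10^4 mm⁴
I = 6.162×10^4 mm⁴ = 6.162×10^-8 m⁴
Effective length L_e = K·L = 1 × 0.858 = 0.8580 m
P_cr = π²EI / L_e² = π² × 115×10⁹ × 6.162×10^-8 / 0.8580² = 9.500×10^4 N

P_cr ≈ 95.0 kN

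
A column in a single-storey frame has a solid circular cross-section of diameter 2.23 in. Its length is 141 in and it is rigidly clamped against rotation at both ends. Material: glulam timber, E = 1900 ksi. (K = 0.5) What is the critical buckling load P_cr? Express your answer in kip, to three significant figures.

I = πd⁴/64 = π×2.23⁴/64 = 1.214 in⁴
Effective length L_e = K·L = 0.5 × 141 = 70.50 in
P_cr = π²EI / L_e² = π² × 1900×10³ × 1.214 / 70.50² = 4.580×10^3 lb

P_cr ≈ 4.58 kip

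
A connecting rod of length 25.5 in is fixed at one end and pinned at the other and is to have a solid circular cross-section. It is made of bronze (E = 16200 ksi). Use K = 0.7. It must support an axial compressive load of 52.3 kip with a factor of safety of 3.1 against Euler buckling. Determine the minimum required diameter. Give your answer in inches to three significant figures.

d ≈ 1.60 in

Required P_cr = n·P = 3.1 × 52.3 = 162.1 kip
L_e = K·L = 0.7 × 25.5 = 17.85 in
Required I = P_cr·L_e²/(π²E) = 1.621×10^5 × 17.85² / (π² × 1.62×10^7) = 0.3231 in⁴
Solid circle: I = πd⁴/64  ⇒  d = (64I/π)^(1/4) = (64×0.3231/π)^(1/4) = 1.60 in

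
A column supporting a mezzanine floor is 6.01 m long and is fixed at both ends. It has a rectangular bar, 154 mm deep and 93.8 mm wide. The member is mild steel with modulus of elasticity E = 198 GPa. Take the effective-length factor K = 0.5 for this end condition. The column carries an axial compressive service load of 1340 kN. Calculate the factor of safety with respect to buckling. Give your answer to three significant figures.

n ≈ 1.71

Buckling occurs about the weak axis: I_min = h·b³/12 with b = 93.8 mm (the shorter side).
I_min = 154×93.8³/12 = 1.059×10^7 mm⁴
I = 1.059×10^7 mm⁴ = 1.059×10^-5 m⁴
Effective length L_e = K·L = 0.5 × 6.01 = 3.005 m
P_cr = π²EI / L_e² = π² × 198×10⁹ × 1.059×10^-5 / 3.005² = 2.292×10^6 N
Factor of safety n = P_cr / P = 2292.0 / 1340 = 1.71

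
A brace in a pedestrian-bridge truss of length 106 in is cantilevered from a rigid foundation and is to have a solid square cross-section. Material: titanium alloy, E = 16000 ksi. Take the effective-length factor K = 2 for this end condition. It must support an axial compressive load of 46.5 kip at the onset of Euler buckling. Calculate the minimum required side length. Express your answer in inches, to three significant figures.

a ≈ 3.55 in

L_e = K·L = 2 × 106 = 212.0 in
Required I = P_cr·L_e²/(π²E) = 4.650×10^4 × 212.0² / (π² × 1.60×10^7) = 13.23 in⁴
Solid square: I = a⁴/12  ⇒  a = (12I)^(1/4) = (12×13.23)^(1/4) = 3.55 in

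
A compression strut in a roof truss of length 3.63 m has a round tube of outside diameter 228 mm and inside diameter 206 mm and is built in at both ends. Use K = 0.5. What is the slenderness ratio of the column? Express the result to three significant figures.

d_o = 228 mm, d_i = 206 mm
I = π(d_o⁴ − d_i⁴)/64 = π(228⁴ − 206.0⁴)/64 = 4.425×10^7 mm⁴
A = 7.499×10^3 mm²;  r_min = √(I/A) = √(4.425×10^7/7.499×10^3) = 76.82 mm
L_e = K·L = 0.5 × 3.63 m = 1.815 m = 1815.0 mm
λ = L_e / r_min = 1815.0 / 76.82 = 23.6

λ ≈ 23.6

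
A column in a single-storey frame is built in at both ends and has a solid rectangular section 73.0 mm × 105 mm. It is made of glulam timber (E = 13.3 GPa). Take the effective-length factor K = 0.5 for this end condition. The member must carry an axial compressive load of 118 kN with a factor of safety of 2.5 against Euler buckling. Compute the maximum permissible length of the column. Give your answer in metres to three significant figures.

L_max ≈ 2.46 m

Buckling occurs about the weak axis: I_min = h·b³/12 with b = 73.0 mm (the shorter side).
I_min = 105×73.0³/12 = 3.404×10^6 mm⁴
I = 3.404×10^-6 m⁴
Required critical load P_cr = n·P = 2.5 × 118 = 295.0 kN = 2.950×10^5 N
From P_cr = π²EI/(K·L)²:  L = (1/K)·√(π²EI/P_cr) = (1/0.5)·√(π²×1.33×10^10×3.404×10^-6/2.950×10^5)
L = 2.46 m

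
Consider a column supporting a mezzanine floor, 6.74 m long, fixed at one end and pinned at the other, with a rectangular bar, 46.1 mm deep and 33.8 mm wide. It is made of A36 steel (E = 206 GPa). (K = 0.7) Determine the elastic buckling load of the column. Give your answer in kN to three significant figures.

Buckling occurs about the weak axis: I_min = h·b³/12 with b = 33.8 mm (the shorter side).
I_min = 46.1×33.8³/12 = 1.483×10^5 mm⁴
I = 1.483×10^5 mm⁴ = 1.483×10^-7 m⁴
Effective length L_e = K·L = 0.7 × 6.74 = 4.718 m
P_cr = π²EI / L_e² = π² × 206×10⁹ × 1.483×10^-7 / 4.718² = 1.355×10^4 N

P_cr ≈ 13.5 kN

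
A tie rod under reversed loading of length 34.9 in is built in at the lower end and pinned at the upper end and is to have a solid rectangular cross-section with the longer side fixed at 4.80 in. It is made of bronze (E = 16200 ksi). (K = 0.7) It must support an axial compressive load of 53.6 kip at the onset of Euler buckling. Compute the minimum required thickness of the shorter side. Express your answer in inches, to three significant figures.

b ≈ 0.794 in

L_e = K·L = 0.7 × 34.9 = 24.43 in
Required I = P_cr·L_e²/(π²E) = 5.360×10^4 × 24.43² / (π² × 1.62×10^7) = 0.2001 in⁴
Rectangle, weak axis: I_min = h·b³/12 with h = 4.80 in fixed  ⇒  b = (12I/h)^(1/3) = 0.794 in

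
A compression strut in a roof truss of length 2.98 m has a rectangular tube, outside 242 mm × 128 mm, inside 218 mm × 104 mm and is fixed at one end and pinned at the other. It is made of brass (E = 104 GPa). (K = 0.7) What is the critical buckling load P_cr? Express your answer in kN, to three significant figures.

P_cr ≈ 5160 kN

Weak-axis I_min = (h_o·b_o³ − h_i·b_i³)/12 with b_o = 128, b_i = 104.0 mm (shorter outer/inner sides).
I_min = (242×128³ − 218.0×104.0³)/12 = 2.186×10^7 mm⁴
I = 2.186×10^7 mm⁴ = 2.186×10^-5 m⁴
Effective length L_e = K·L = 0.7 × 2.98 = 2.086 m
P_cr = π²EI / L_e² = π² × 104×10⁹ × 2.186×10^-5 / 2.086² = 5.156×10^6 N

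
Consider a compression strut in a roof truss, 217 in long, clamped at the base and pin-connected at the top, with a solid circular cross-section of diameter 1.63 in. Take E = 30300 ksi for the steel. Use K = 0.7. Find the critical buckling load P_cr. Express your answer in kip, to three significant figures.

P_cr ≈ 4.49 kip

I = πd⁴/64 = π×1.63⁴/64 = 0.3465 in⁴
Effective length L_e = K·L = 0.7 × 217 = 151.9 in
P_cr = π²EI / L_e² = π² × 30300×10³ × 0.3465 / 151.9² = 4.491×10^3 lb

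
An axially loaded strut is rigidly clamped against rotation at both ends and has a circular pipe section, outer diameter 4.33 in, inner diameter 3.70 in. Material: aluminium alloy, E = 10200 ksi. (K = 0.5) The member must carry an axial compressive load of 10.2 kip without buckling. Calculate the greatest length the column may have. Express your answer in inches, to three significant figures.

L_max ≈ 564 in

d_o = 4.33 in, d_i = 3.70 in
I = π(d_o⁴ − d_i⁴)/64 = π(4.33⁴ − 3.700⁴)/64 = 8.055 in⁴
At the buckling limit P_cr = P = 1.020×10^4 lb
From P_cr = π²EI/(K·L)²:  L = (1/K)·√(π²EI/P_cr) = (1/0.5)·√(π²×1.02×10^7×8.055/1.020×10^4)
L = 564 in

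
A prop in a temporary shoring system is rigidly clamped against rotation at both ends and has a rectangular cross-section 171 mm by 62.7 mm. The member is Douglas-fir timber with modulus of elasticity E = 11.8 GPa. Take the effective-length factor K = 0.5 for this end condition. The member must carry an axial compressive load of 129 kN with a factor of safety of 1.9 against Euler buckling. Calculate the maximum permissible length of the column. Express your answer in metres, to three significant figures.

L_max ≈ 2.58 m

Buckling occurs about the weak axis: I_min = h·b³/12 with b = 62.7 mm (the shorter side).
I_min = 171×62.7³/12 = 3.513×10^6 mm⁴
I = 3.513×10^-6 m⁴
Required critical load P_cr = n·P = 1.9 × 129 = 245.1 kN = 2.451×10^5 N
From P_cr = π²EI/(K·L)²:  L = (1/K)·√(π²EI/P_cr) = (1/0.5)·√(π²×1.18×10^10×3.513×10^-6/2.451×10^5)
L = 2.58 m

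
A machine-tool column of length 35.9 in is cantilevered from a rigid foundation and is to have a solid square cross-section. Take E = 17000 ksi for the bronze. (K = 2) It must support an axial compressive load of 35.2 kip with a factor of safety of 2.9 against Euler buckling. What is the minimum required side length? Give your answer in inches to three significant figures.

a ≈ 2.48 in

Required P_cr = n·P = 2.9 × 35.2 = 102.1 kip
L_e = K·L = 2 × 35.9 = 71.80 in
Required I = P_cr·L_e²/(π²E) = 1.021×10^5 × 71.80² / (π² × 1.70×10^7) = 3.136 in⁴
Solid square: I = a⁴/12  ⇒  a = (12I)^(1/4) = (12×3.136)^(1/4) = 2.48 in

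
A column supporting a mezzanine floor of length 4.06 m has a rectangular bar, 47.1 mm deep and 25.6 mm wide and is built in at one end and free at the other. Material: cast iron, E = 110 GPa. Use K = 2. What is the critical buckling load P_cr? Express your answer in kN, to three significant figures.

P_cr ≈ 1.08 kN

Buckling occurs about the weak axis: I_min = h·b³/12 with b = 25.6 mm (the shorter side).
I_min = 47.1×25.6³/12 = 6.585×10^4 mm⁴
I = 6.585×10^4 mm⁴ = 6.585×10^-8 m⁴
Effective length L_e = K·L = 2 × 4.06 = 8.120 m
P_cr = π²EI / L_e² = π² × 110×10⁹ × 6.585×10^-8 / 8.120² = 1.084×10^3 N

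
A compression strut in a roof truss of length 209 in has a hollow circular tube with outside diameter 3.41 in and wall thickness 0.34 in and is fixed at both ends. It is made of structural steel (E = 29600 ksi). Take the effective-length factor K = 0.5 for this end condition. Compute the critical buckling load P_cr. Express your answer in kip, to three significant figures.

Inner diameter d_i = 3.41 − 2×0.34 = 2.730 in
I = π(d_o⁴ − d_i⁴)/64 = π(3.41⁴ − 2.730⁴)/64 = 3.911 in⁴
Effective length L_e = K·L = 0.5 × 209 = 104.5 in
P_cr = π²EI / L_e² = π² × 29600×10³ × 3.911 / 104.5² = 1.046×10^5 lb

P_cr ≈ 105 kip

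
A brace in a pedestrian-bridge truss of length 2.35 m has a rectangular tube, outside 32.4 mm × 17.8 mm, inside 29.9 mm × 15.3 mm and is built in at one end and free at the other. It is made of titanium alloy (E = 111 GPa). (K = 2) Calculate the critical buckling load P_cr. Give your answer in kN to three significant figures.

Weak-axis I_min = (h_o·b_o³ − h_i·b_i³)/12 with b_o = 17.8, b_i = 15.30 mm (shorter outer/inner sides).
I_min = (32.4×17.8³ − 29.90×15.30³)/12 = 6.303×10^3 mm⁴
I = 6.303×10^3 mm⁴ = 6.303×10^-9 m⁴
Effective length L_e = K·L = 2 × 2.35 = 4.700 m
P_cr = π²EI / L_e² = π² × 111×10⁹ × 6.303×10^-9 / 4.700² = 312.6 N

P_cr ≈ 0.313 kN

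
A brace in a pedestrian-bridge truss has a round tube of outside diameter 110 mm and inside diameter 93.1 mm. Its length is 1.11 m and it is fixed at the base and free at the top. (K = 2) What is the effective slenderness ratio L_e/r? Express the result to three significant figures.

d_o = 110 mm, d_i = 93.1 mm
I = π(d_o⁴ − d_i⁴)/64 = π(110⁴ − 93.10⁴)/64 = 3.499×10^6 mm⁴
A = 2.696×10^3 mm²;  r_min = √(I/A) = √(3.499×10^6/2.696×10^3) = 36.03 mm
L_e = K·L = 2 × 1.11 m = 2.220 m = 2220.0 mm
λ = L_e / r_min = 2220.0 / 36.03 = 61.6

λ ≈ 61.6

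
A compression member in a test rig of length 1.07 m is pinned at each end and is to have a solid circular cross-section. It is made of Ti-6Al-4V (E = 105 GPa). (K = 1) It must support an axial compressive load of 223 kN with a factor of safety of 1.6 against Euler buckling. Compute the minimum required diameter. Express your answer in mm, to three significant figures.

d ≈ 53.2 mm

Required P_cr = n·P = 1.6 × 223 = 356.8 kN
L_e = K·L = 1 × 1.07 = 1.070 m
Required I = P_cr·L_e²/(π²E) = 3.568×10^5 × 1.070² / (π² × 1.05×10^11) = 3.942×10^-7 m⁴
I_req = 3.942×10^5 mm⁴
Solid circle: I = πd⁴/64  ⇒  d = (64I/π)^(1/4) = (64×3.942×10^5/π)^(1/4) = 53.2 mm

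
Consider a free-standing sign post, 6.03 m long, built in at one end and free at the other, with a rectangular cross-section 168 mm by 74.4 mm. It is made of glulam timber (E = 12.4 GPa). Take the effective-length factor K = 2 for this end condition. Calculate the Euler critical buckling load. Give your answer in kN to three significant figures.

P_cr ≈ 4.85 kN

Buckling occurs about the weak axis: I_min = h·b³/12 with b = 74.4 mm (the shorter side).
I_min = 168×74.4³/12 = 5.766×10^6 mm⁴
I = 5.766×10^6 mm⁴ = 5.766×10^-6 m⁴
Effective length L_e = K·L = 2 × 6.03 = 12.06 m
P_cr = π²EI / L_e² = π² × 12.4×10⁹ × 5.766×10^-6 / 12.06² = 4.851×10^3 N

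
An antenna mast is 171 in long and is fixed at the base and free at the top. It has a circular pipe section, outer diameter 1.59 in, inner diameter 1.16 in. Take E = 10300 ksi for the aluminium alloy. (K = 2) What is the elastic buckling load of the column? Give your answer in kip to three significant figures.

d_o = 1.59 in, d_i = 1.16 in
I = π(d_o⁴ − d_i⁴)/64 = π(1.59⁴ − 1.160⁴)/64 = 0.2249 in⁴
Effective length L_e = K·L = 2 × 171 = 342.0 in
P_cr = π²EI / L_e² = π² × 10300×10³ × 0.2249 / 342.0² = 195.4 lb

P_cr ≈ 0.195 kip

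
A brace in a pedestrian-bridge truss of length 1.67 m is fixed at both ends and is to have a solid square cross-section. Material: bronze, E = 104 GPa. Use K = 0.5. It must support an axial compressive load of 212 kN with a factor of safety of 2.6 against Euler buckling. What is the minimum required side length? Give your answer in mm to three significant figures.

a ≈ 46.0 mm

Required P_cr = n·P = 2.6 × 212 = 551.2 kN
L_e = K·L = 0.5 × 1.67 = 0.8350 m
Required I = P_cr·L_e²/(π²E) = 5.512×10^5 × 0.8350² / (π² × 1.04×10^11) = 3.744×10^-7 m⁴
I_req = 3.744×10^5 mm⁴
Solid square: I = a⁴/12  ⇒  a = (12I)^(1/4) = (12×3.744×10^5)^(1/4) = 46.0 mm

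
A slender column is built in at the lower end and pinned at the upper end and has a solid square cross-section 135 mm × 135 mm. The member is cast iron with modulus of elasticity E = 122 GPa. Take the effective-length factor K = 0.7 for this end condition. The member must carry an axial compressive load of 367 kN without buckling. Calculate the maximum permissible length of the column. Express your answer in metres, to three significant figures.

L_max ≈ 13.6 m

I = a⁴/12 = 135⁴/12 = 2.768×10^7 mm⁴
I = 2.768×10^-5 m⁴
At the buckling limit P_cr = P = 3.670×10^5 N
From P_cr = π²EI/(K·L)²:  L = (1/K)·√(π²EI/P_cr) = (1/0.7)·√(π²×1.22×10^11×2.768×10^-5/3.670×10^5)
L = 13.6 m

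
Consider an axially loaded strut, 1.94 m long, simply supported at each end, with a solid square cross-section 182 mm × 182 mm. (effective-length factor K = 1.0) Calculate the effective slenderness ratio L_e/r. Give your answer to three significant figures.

λ ≈ 36.9

For a square r = a/√12 = 182/√12 = 52.54 mm
L_e = K·L = 1 × 1.94 m = 1.940 m = 1940.0 mm
λ = L_e / r_min = 1940.0 / 52.54 = 36.9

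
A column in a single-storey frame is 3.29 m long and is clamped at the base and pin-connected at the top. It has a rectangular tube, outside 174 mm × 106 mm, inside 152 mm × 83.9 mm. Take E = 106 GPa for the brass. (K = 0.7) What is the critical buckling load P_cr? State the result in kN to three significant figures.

P_cr ≈ 1930 kN

Weak-axis I_min = (h_o·b_o³ − h_i·b_i³)/12 with b_o = 106, b_i = 83.90 mm (shorter outer/inner sides).
I_min = (174×106³ − 152.0×83.90³)/12 = 9.789×10^6 mm⁴
I = 9.789×10^6 mm⁴ = 9.789×10^-6 m⁴
Effective length L_e = K·L = 0.7 × 3.29 = 2.303 m
P_cr = π²EI / L_e² = π² × 106×10⁹ × 9.789×10^-6 / 2.303² = 1.931×10^6 N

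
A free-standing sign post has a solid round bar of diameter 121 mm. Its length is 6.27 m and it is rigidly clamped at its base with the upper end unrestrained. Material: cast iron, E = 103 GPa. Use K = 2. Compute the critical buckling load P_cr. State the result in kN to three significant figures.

P_cr ≈ 68.0 kN

I = πd⁴/64 = π×121⁴/64 = 1.052×10^7 mm⁴
I = 1.052×10^7 mm⁴ = 1.052×10^-5 m⁴
Effective length L_e = K·L = 2 × 6.27 = 12.54 m
P_cr = π²EI / L_e² = π² × 103×10⁹ × 1.052×10^-5 / 12.54² = 6.802×10^4 N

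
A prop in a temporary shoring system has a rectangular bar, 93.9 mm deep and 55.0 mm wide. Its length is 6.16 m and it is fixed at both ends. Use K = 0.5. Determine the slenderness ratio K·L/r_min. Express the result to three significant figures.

λ ≈ 194

Buckling occurs about the weak axis: I_min = h·b³/12 with b = 55.0 mm (the shorter side).
I_min = 93.9×55.0³/12 = 1.302×10^6 mm⁴
A = 5.165×10^3 mm²;  r_min = √(I/A) = √(1.302×10^6/5.165×10^3) = 15.88 mm
L_e = K·L = 0.5 × 6.16 m = 3.080 m = 3080.0 mm
λ = L_e / r_min = 3080.0 / 15.88 = 194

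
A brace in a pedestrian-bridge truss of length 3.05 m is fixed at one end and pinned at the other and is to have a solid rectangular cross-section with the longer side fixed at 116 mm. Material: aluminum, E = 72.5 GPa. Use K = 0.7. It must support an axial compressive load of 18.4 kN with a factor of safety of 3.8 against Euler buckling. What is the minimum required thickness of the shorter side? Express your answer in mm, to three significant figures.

Required P_cr = n·P = 3.8 × 18.4 = 69.92 kN
L_e = K·L = 0.7 × 3.05 = 2.135 m
Required I = P_cr·L_e²/(π²E) = 6.992×10^4 × 2.135² / (π² × 7.25×10^10) = 4.454×10^-7 m⁴
I_req = 4.454×10^5 mm⁴
Rectangle, weak axis: I_min = h·b³/12 with h = 116 mm fixed  ⇒  b = (12I/h)^(1/3) = 35.9 mm

b ≈ 35.9 mm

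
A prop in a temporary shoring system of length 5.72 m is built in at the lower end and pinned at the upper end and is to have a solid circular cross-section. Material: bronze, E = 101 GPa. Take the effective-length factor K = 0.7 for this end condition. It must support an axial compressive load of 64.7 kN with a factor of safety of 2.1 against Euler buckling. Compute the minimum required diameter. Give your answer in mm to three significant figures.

d ≈ 81.7 mm

Required P_cr = n·P = 2.1 × 64.7 = 135.9 kN
L_e = K·L = 0.7 × 5.72 = 4.004 m
Required I = P_cr·L_e²/(π²E) = 1.359×10^5 × 4.004² / (π² × 1.01×10^11) = 2.185×10^-6 m⁴
I_req = 2.185×10^6 mm⁴
Solid circle: I = πd⁴/64  ⇒  d = (64I/π)^(1/4) = (64×2.185×10^6/π)^(1/4) = 81.7 mm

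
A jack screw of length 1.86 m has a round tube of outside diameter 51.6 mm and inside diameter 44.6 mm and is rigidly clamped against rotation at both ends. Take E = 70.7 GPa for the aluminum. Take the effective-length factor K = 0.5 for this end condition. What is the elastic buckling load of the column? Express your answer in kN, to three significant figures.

d_o = 51.6 mm, d_i = 44.6 mm
I = π(d_o⁴ − d_i⁴)/64 = π(51.6⁴ − 44.60⁴)/64 = 1.538×10^5 mm⁴
I = 1.538×10^5 mm⁴ = 1.538×10^-7 m⁴
Effective length L_e = K·L = 0.5 × 1.86 = 0.9300 m
P_cr = π²EI / L_e² = π² × 70.7×10⁹ × 1.538×10^-7 / 0.9300² = 1.241×10^5 N

P_cr ≈ 124 kN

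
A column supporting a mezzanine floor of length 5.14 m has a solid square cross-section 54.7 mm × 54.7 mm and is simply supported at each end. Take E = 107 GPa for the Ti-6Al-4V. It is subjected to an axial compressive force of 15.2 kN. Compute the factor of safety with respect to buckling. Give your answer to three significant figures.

n ≈ 1.96

I = a⁴/12 = 54.7⁴/12 = 7.461×10^5 mm⁴
I = 7.461×10^5 mm⁴ = 7.461×10^-7 m⁴
Effective length L_e = K·L = 1 × 5.14 = 5.140 m
P_cr = π²EI / L_e² = π² × 107×10⁹ × 7.461×10^-7 / 5.140² = 2.982×10^4 N
Factor of safety n = P_cr / P = 29.821 / 15.2 = 1.96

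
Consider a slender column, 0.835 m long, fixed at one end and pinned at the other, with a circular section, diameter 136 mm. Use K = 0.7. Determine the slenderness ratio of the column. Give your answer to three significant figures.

λ ≈ 17.2

I = πd⁴/64 = π×136⁴/64 = 1.679×10^7 mm⁴
A = 1.453×10^4 mm²;  r_min = √(I/A) = √(1.679×10^7/1.453×10^4) = 34.00 mm
L_e = K·L = 0.7 × 0.835 m = 0.5845 m = 584.50 mm
λ = L_e / r_min = 584.50 / 34.00 = 17.2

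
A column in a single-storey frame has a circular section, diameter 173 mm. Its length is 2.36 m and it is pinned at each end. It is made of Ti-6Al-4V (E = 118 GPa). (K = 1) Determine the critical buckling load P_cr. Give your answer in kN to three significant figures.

P_cr ≈ 9190 kN

I = πd⁴/64 = π×173⁴/64 = 4.397×10^7 mm⁴
I = 4.397×10^7 mm⁴ = 4.397×10^-5 m⁴
Effective length L_e = K·L = 1 × 2.36 = 2.360 m
P_cr = π²EI / L_e² = π² × 118×10⁹ × 4.397×10^-5 / 2.360² = 9.194×10^6 N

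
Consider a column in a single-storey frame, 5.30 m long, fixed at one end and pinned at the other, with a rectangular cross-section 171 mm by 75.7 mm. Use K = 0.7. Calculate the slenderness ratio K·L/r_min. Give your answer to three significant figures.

For a rectangle r_min = b/√12 = 75.7/√12 = 21.85 mm
L_e = K·L = 0.7 × 5.30 m = 3.710 m = 3710.0 mm
λ = L_e / r_min = 3710.0 / 21.85 = 170

λ ≈ 170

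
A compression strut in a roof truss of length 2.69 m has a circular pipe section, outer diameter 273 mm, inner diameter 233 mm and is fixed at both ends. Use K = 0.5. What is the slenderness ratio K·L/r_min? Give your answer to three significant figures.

d_o = 273 mm, d_i = 233 mm
I = π(d_o⁴ − d_i⁴)/64 = π(273⁴ − 233.0⁴)/64 = 1.280×10^8 mm⁴
A = 1.590×10^4 mm²;  r_min = √(I/A) = √(1.280×10^8/1.590×10^4) = 89.73 mm
L_e = K·L = 0.5 × 2.69 m = 1.345 m = 1345.0 mm
λ = L_e / r_min = 1345.0 / 89.73 = 15.0

λ ≈ 15.0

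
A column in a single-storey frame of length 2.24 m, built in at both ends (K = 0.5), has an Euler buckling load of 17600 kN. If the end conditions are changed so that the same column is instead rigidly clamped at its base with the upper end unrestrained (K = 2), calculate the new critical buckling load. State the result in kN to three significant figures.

P_cr ∝ 1/K², so P_cr,new = P_cr,old × (K_old/K_new)² = 17600 × (0.5/2)²
= 17600 × 0.06250 = 1100 kN

P_cr ≈ 1100 kN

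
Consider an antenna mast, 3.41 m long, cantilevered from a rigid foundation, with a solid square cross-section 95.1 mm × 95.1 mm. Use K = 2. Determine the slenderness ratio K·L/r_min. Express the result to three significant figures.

λ ≈ 248

I = a⁴/12 = 95.1⁴/12 = 6.816×10^6 mm⁴
A = 9.044×10^3 mm²;  r_min = √(I/A) = √(6.816×10^6/9.044×10^3) = 27.45 mm
L_e = K·L = 2 × 3.41 m = 6.820 m = 6820.0 mm
λ = L_e / r_min = 6820.0 / 27.45 = 248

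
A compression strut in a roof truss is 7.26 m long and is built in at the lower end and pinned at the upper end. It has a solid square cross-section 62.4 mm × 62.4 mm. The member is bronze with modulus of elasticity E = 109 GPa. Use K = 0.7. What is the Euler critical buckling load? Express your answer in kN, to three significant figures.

P_cr ≈ 52.6 kN

I = a⁴/12 = 62.4⁴/12 = 1.263×10^6 mm⁴
I = 1.263×10^6 mm⁴ = 1.263×10^-6 m⁴
Effective length L_e = K·L = 0.7 × 7.26 = 5.082 m
P_cr = π²EI / L_e² = π² × 109×10⁹ × 1.263×10^-6 / 5.082² = 5.263×10^4 N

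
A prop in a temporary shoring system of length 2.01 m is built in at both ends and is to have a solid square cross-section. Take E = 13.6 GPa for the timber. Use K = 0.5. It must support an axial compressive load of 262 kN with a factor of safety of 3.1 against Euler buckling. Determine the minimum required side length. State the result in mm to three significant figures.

a ≈ 92.5 mm

Required P_cr = n·P = 3.1 × 262 = 812.2 kN
L_e = K·L = 0.5 × 2.01 = 1.005 m
Required I = P_cr·L_e²/(π²E) = 8.122×10^5 × 1.005² / (π² × 1.36×10^10) = 6.112×10^-6 m⁴
I_req = 6.112×10^6 mm⁴
Solid square: I = a⁴/12  ⇒  a = (12I)^(1/4) = (12×6.112×10^6)^(1/4) = 92.5 mm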